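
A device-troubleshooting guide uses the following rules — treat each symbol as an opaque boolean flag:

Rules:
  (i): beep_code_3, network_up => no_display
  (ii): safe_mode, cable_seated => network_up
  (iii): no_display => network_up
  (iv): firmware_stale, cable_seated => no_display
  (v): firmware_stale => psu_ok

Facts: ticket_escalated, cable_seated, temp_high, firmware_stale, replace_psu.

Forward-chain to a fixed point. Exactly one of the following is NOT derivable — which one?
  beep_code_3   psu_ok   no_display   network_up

Round 1 fires (iv), (v), giving no_display, psu_ok.
Round 2 fires (iii), giving network_up.
Derived: network_up (round 2), no_display (round 1), psu_ok (round 1). beep_code_3 never appears in any round.

beep_code_3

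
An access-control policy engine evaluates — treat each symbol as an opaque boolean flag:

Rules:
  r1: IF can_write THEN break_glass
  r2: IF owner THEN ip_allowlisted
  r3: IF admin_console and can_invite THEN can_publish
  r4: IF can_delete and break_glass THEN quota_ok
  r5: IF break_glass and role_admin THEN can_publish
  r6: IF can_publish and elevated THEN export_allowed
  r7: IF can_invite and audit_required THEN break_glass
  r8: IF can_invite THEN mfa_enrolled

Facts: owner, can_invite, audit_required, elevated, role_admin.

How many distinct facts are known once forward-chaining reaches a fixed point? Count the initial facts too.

[1] r2 [IF owner THEN ip_allowlisted]; r7 [IF can_invite and audit_required THEN break_glass]; r8 [IF can_invite THEN mfa_enrolled]. ⇒ new: ip_allowlisted, break_glass, mfa_enrolled.
[2] r5 [IF break_glass and role_admin THEN can_publish]. ⇒ new: can_publish.
[3] r6 [IF can_publish and elevated THEN export_allowed]. ⇒ new: export_allowed.
Closure: {audit_required, break_glass, can_invite, can_publish, elevated, export_allowed, ip_allowlisted, mfa_enrolled, owner, role_admin} — 10 facts.

10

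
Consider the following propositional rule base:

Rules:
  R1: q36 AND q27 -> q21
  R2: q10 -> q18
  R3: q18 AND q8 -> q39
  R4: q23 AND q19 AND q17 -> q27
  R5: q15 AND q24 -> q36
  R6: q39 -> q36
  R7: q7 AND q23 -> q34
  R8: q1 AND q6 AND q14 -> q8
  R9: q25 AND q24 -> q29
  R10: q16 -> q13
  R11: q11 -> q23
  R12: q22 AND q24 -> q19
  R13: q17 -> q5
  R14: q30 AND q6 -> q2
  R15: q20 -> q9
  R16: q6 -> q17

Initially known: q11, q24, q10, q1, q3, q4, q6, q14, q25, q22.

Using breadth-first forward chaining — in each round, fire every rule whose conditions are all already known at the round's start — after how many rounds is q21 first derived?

Round 1 — R2, R8, R9, R11, R12, R16, derive q18, q8, q29, q23, q19, q17.
Round 2 — R3, R4, R13, derive q39, q27, q5.
Round 3 — R6, derive q36.
Round 4 — R1, derive q21.
q21 first appears in round 4.

4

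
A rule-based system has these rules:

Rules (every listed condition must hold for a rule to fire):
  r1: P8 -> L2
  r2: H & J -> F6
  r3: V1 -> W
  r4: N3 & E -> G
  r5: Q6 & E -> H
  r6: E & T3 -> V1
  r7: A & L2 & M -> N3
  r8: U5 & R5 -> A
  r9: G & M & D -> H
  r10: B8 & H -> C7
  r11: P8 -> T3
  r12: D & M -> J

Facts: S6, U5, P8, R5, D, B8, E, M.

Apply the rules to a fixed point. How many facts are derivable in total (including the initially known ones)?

Round 1: r1 [P8 -> L2]; r8 [U5 & R5 -> A]; r11 [P8 -> T3]; r12 [D & M -> J]. New: L2, A, T3, J.
Round 2: r6 [E & T3 -> V1]; r7 [A & L2 & M -> N3]. New: V1, N3.
Round 3: r3 [V1 -> W]; r4 [N3 & E -> G]. New: W, G.
Round 4: r9 [G & M & D -> H]. New: H.
Round 5: r2 [H & J -> F6]; r10 [B8 & H -> C7]. New: F6, C7.
Closure: {A, B8, C7, D, E, F6, G, H, J, L2, M, N3, P8, R5, S6, T3, U5, V1, W} — 19 facts.

19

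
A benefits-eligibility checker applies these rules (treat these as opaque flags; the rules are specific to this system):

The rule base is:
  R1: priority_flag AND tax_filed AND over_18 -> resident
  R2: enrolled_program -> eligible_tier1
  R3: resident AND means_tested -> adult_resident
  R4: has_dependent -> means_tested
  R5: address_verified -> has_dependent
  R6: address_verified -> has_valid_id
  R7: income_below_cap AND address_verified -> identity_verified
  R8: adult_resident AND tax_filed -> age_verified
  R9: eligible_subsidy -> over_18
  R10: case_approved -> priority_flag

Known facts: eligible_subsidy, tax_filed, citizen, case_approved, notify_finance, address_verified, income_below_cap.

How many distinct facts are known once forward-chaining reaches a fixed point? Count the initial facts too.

Round 1: R5 [address_verified -> has_dependent]; R6 [address_verified -> has_valid_id]; R7 [income_below_cap AND address_verified -> identity_verified]; R9 [eligible_subsidy -> over_18]; R10 [case_approved -> priority_flag]. Adds has_dependent, has_valid_id, identity_verified, over_18, priority_flag.
Round 2: R1 [priority_flag AND tax_filed AND over_18 -> resident]; R4 [has_dependent -> means_tested]. Adds resident, means_tested.
Round 3: R3 [resident AND means_tested -> adult_resident]. Adds adult_resident.
Round 4: R8 [adult_resident AND tax_filed -> age_verified]. Adds age_verified.
Closure: {address_verified, adult_resident, age_verified, case_approved, citizen, eligible_subsidy, has_dependent, has_valid_id, identity_verified, income_below_cap, means_tested, notify_finance, over_18, priority_flag, resident, tax_filed} — 16 facts.

16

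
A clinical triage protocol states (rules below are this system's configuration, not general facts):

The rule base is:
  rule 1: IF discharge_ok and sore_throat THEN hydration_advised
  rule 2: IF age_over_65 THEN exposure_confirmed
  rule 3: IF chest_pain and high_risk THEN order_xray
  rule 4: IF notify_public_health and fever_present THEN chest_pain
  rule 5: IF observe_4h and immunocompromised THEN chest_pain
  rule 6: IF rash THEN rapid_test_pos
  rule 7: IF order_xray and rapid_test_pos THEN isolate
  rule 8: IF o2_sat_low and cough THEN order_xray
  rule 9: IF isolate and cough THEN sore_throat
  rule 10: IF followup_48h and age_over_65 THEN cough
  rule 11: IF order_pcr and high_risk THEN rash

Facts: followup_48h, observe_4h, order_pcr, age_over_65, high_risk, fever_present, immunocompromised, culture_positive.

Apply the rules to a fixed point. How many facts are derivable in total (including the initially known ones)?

16

Round 1: rule 2 [IF age_over_65 THEN exposure_confirmed]; rule 5 [IF observe_4h and immunocompromised THEN chest_pain]; rule 10 [IF followup_48h and age_over_65 THEN cough]; rule 11 [IF order_pcr and high_risk THEN rash]. New: exposure_confirmed, chest_pain, cough, rash.
Round 2: rule 3 [IF chest_pain and high_risk THEN order_xray]; rule 6 [IF rash THEN rapid_test_pos]. New: order_xray, rapid_test_pos.
Round 3: rule 7 [IF order_xray and rapid_test_pos THEN isolate]. New: isolate.
Round 4: rule 9 [IF isolate and cough THEN sore_throat]. New: sore_throat.
Closure: {age_over_65, chest_pain, cough, culture_positive, exposure_confirmed, fever_present, followup_48h, high_risk, immunocompromised, isolate, observe_4h, order_pcr, order_xray, rapid_test_pos, rash, sore_throat} — 16 facts.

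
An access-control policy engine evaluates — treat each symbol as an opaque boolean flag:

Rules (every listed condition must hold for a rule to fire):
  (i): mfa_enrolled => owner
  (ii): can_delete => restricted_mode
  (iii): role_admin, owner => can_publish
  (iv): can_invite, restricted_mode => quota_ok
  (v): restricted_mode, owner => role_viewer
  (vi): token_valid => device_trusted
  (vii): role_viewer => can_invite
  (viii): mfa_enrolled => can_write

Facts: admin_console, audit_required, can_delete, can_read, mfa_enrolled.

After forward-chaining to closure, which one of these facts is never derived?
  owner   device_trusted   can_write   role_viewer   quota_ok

Round 1: (i) [mfa_enrolled => owner]; (ii) [can_delete => restricted_mode]; (viii) [mfa_enrolled => can_write]. New: owner, restricted_mode, can_write.
Round 2: (v) [restricted_mode, owner => role_viewer]. New: role_viewer.
Round 3: (vii) [role_viewer => can_invite]. New: can_invite.
Round 4: (iv) [can_invite, restricted_mode => quota_ok]. New: quota_ok.
Derived: owner (round 1), can_write (round 1), quota_ok (round 4), role_viewer (round 2). device_trusted never appears in any round.

device_trusted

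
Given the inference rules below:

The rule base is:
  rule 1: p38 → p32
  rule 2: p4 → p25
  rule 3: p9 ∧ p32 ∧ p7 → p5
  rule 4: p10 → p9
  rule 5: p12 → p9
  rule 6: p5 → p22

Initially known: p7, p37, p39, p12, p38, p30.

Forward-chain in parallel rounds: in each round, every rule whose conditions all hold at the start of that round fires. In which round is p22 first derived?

3

Round 1 — rule 1, rule 5, derive p32, p9.
Round 2 — rule 3, derive p5.
Round 3 — rule 6, derive p22.
p22 first appears in round 3.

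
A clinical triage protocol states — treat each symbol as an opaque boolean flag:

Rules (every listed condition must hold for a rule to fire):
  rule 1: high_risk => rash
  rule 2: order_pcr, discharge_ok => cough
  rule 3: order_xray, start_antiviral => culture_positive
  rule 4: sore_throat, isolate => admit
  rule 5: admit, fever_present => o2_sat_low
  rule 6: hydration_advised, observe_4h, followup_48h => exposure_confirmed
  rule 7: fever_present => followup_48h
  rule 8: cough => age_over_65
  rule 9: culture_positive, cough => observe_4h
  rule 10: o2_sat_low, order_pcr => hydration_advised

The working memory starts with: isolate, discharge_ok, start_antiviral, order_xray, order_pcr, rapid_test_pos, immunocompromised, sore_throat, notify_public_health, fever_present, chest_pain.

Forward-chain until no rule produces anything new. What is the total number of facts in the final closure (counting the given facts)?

20

Round 1 — rule 2, rule 3, rule 4, rule 7, derive cough, culture_positive, admit, followup_48h.
Round 2 — rule 5, rule 8, rule 9, derive o2_sat_low, age_over_65, observe_4h.
Round 3 — rule 10, derive hydration_advised.
Round 4 — rule 6, derive exposure_confirmed.
Closure: {admit, age_over_65, chest_pain, cough, culture_positive, discharge_ok, exposure_confirmed, fever_present, followup_48h, hydration_advised, immunocompromised, isolate, notify_public_health, o2_sat_low, observe_4h, order_pcr, order_xray, rapid_test_pos, sore_throat, start_antiviral} — 20 facts.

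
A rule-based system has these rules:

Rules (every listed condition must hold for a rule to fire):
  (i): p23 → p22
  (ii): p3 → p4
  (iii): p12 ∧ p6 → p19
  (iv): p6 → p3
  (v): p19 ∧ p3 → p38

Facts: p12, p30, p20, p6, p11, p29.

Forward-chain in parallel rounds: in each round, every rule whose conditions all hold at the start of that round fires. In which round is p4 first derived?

Round 1: (iii) [p12 ∧ p6 → p19]; (iv) [p6 → p3]. Adds p19, p3.
Round 2: (ii) [p3 → p4]; (v) [p19 ∧ p3 → p38]. Adds p4, p38.
p4 first appears in round 2.

2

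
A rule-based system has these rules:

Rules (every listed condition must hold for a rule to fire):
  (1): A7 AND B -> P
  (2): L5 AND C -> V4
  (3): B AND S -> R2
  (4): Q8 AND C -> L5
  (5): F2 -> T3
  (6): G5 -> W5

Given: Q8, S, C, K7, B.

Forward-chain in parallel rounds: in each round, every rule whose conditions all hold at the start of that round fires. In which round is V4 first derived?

2

Round 1: (3) [B AND S -> R2]; (4) [Q8 AND C -> L5]. New: R2, L5.
Round 2: (2) [L5 AND C -> V4]. New: V4.
V4 first appears in round 2.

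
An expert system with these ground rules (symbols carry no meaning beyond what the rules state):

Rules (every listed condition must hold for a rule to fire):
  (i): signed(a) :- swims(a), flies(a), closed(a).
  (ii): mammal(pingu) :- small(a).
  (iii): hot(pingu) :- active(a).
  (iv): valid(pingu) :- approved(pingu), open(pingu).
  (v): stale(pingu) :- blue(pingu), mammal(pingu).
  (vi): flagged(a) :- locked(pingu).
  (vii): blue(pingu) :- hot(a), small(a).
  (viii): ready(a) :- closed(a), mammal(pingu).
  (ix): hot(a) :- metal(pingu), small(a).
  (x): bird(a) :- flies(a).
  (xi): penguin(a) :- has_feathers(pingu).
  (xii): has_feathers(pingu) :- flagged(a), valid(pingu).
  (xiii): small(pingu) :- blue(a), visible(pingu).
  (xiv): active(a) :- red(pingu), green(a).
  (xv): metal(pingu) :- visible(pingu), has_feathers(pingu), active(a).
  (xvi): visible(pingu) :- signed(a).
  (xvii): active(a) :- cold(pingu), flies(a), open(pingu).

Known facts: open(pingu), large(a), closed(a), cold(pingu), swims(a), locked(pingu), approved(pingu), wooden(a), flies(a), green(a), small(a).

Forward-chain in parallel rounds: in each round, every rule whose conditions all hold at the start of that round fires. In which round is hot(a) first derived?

4

[1] (i) [signed(a) :- swims(a), flies(a), closed(a).]; (ii) [mammal(pingu) :- small(a).]; (iv) [valid(pingu) :- approved(pingu), open(pingu).]; (vi) [flagged(a) :- locked(pingu).]; (x) [bird(a) :- flies(a).]; (xvii) [active(a) :- cold(pingu), flies(a), open(pingu).]. ⇒ new: signed(a), mammal(pingu), valid(pingu), flagged(a), bird(a), active(a).
[2] (iii) [hot(pingu) :- active(a).]; (viii) [ready(a) :- closed(a), mammal(pingu).]; (xii) [has_feathers(pingu) :- flagged(a), valid(pingu).]; (xvi) [visible(pingu) :- signed(a).]. ⇒ new: hot(pingu), ready(a), has_feathers(pingu), visible(pingu).
[3] (xi) [penguin(a) :- has_feathers(pingu).]; (xv) [metal(pingu) :- visible(pingu), has_feathers(pingu), active(a).]. ⇒ new: penguin(a), metal(pingu).
[4] (ix) [hot(a) :- metal(pingu), small(a).]. ⇒ new: hot(a).
hot(a) first appears in round 4.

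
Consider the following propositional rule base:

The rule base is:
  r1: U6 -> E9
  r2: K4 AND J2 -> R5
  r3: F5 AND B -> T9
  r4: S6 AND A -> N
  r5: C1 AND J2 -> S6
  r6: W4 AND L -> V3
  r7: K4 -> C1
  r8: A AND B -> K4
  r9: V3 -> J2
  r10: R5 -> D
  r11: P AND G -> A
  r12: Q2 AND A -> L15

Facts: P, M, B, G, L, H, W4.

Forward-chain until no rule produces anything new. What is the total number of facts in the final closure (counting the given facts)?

Round 1: r6 [W4 AND L -> V3]; r11 [P AND G -> A]. Adds V3, A.
Round 2: r8 [A AND B -> K4]; r9 [V3 -> J2]. Adds K4, J2.
Round 3: r2 [K4 AND J2 -> R5]; r7 [K4 -> C1]. Adds R5, C1.
Round 4: r5 [C1 AND J2 -> S6]; r10 [R5 -> D]. Adds S6, D.
Round 5: r4 [S6 AND A -> N]. Adds N.
Closure: {A, B, C1, D, G, H, J2, K4, L, M, N, P, R5, S6, V3, W4} — 16 facts.

16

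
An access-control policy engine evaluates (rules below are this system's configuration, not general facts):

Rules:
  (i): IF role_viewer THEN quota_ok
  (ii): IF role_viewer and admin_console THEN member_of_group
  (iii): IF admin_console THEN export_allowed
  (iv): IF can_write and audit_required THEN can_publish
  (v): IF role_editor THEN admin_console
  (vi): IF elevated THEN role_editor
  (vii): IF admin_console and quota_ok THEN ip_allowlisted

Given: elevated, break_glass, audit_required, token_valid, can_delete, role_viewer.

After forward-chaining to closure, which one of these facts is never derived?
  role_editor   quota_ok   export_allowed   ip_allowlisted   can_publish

can_publish

Round 1 fires (i), (vi), giving quota_ok, role_editor.
Round 2 fires (v), giving admin_console.
Round 3 fires (ii), (iii), (vii), giving member_of_group, export_allowed, ip_allowlisted.
Derived: quota_ok (round 1), role_editor (round 1), export_allowed (round 3), ip_allowlisted (round 3). can_publish never appears in any round.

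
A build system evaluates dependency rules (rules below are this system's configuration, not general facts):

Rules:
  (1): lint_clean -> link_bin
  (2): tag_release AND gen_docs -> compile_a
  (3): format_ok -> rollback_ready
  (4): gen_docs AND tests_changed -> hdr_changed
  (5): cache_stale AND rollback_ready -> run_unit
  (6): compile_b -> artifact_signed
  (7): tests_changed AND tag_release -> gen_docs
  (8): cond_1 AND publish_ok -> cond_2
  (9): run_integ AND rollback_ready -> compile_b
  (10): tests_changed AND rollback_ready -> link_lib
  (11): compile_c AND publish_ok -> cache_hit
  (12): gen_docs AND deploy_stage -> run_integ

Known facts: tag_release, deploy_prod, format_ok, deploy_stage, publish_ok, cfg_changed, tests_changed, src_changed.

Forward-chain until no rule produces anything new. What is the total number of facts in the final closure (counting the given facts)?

[1] (3) [format_ok -> rollback_ready]; (7) [tests_changed AND tag_release -> gen_docs]. ⇒ new: rollback_ready, gen_docs.
[2] (2) [tag_release AND gen_docs -> compile_a]; (4) [gen_docs AND tests_changed -> hdr_changed]; (10) [tests_changed AND rollback_ready -> link_lib]; (12) [gen_docs AND deploy_stage -> run_integ]. ⇒ new: compile_a, hdr_changed, link_lib, run_integ.
[3] (9) [run_integ AND rollback_ready -> compile_b]. ⇒ new: compile_b.
[4] (6) [compile_b -> artifact_signed]. ⇒ new: artifact_signed.
Closure: {artifact_signed, cfg_changed, compile_a, compile_b, deploy_prod, deploy_stage, format_ok, gen_docs, hdr_changed, link_lib, publish_ok, rollback_ready, run_integ, src_changed, tag_release, tests_changed} — 16 facts.

16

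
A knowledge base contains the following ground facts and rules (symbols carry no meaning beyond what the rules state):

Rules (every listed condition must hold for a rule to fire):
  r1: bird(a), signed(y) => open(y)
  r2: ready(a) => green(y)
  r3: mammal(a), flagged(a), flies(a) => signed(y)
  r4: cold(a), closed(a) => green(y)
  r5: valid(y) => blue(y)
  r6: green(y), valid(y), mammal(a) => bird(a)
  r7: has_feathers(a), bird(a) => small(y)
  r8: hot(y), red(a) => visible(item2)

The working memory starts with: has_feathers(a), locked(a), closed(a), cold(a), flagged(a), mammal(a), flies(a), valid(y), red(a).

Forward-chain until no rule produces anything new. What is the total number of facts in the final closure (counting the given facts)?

Round 1 fires r3, r4, r5, giving signed(y), green(y), blue(y).
Round 2 fires r6, giving bird(a).
Round 3 fires r1, r7, giving open(y), small(y).
Closure: {bird(a), blue(y), closed(a), cold(a), flagged(a), flies(a), green(y), has_feathers(a), locked(a), mammal(a), open(y), red(a), signed(y), small(y), valid(y)} — 15 facts.

15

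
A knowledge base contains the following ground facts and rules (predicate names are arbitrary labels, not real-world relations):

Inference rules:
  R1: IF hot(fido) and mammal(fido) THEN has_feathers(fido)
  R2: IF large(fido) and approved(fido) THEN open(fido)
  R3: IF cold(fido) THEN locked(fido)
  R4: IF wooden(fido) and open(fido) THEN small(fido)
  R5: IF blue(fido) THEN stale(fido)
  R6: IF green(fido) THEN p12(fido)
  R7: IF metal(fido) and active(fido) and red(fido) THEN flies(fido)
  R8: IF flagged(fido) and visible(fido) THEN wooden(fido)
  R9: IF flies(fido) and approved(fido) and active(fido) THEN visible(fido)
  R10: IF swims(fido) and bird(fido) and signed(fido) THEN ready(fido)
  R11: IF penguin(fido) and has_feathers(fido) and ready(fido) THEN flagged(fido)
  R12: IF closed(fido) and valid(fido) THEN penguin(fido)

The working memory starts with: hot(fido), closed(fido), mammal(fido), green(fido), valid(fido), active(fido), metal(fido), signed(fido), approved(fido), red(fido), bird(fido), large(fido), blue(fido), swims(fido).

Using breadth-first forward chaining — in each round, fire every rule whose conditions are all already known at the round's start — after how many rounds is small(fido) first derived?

Round 1: R1 [IF hot(fido) and mammal(fido) THEN has_feathers(fido)]; R2 [IF large(fido) and approved(fido) THEN open(fido)]; R5 [IF blue(fido) THEN stale(fido)]; R6 [IF green(fido) THEN p12(fido)]; R7 [IF metal(fido) and active(fido) and red(fido) THEN flies(fido)]; R10 [IF swims(fido) and bird(fido) and signed(fido) THEN ready(fido)]; R12 [IF closed(fido) and valid(fido) THEN penguin(fido)]. New: has_feathers(fido), open(fido), stale(fido), p12(fido), flies(fido), ready(fido), penguin(fido).
Round 2: R9 [IF flies(fido) and approved(fido) and active(fido) THEN visible(fido)]; R11 [IF penguin(fido) and has_feathers(fido) and ready(fido) THEN flagged(fido)]. New: visible(fido), flagged(fido).
Round 3: R8 [IF flagged(fido) and visible(fido) THEN wooden(fido)]. New: wooden(fido).
Round 4: R4 [IF wooden(fido) and open(fido) THEN small(fido)]. New: small(fido).
small(fido) first appears in round 4.

4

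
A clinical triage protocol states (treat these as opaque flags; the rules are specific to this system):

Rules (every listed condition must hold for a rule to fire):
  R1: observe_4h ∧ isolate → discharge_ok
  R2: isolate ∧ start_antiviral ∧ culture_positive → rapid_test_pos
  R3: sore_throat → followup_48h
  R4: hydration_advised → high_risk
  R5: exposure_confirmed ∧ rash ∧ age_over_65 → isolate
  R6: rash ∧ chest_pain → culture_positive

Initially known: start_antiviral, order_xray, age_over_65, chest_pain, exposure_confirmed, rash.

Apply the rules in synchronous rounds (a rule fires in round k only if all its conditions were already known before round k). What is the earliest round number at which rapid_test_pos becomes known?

Round 1: R5 [exposure_confirmed ∧ rash ∧ age_over_65 → isolate]; R6 [rash ∧ chest_pain → culture_positive]. New: isolate, culture_positive.
Round 2: R2 [isolate ∧ start_antiviral ∧ culture_positive → rapid_test_pos]. New: rapid_test_pos.
rapid_test_pos first appears in round 2.

2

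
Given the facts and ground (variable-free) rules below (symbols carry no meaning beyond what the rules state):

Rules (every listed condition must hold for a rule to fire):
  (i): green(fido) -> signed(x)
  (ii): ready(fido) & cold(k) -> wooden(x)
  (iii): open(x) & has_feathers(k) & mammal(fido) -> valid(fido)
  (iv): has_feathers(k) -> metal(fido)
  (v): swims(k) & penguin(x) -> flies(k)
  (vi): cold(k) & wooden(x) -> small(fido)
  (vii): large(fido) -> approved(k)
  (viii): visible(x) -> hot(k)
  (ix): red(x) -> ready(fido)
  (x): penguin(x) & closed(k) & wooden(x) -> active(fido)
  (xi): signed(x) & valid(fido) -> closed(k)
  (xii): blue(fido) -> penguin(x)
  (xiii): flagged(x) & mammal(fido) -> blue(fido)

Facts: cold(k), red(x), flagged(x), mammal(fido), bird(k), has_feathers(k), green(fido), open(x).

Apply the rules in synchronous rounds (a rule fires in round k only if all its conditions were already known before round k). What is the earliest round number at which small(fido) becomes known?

Round 1: (i) [green(fido) -> signed(x)]; (iii) [open(x) & has_feathers(k) & mammal(fido) -> valid(fido)]; (iv) [has_feathers(k) -> metal(fido)]; (ix) [red(x) -> ready(fido)]; (xiii) [flagged(x) & mammal(fido) -> blue(fido)]. New: signed(x), valid(fido), metal(fido), ready(fido), blue(fido).
Round 2: (ii) [ready(fido) & cold(k) -> wooden(x)]; (xi) [signed(x) & valid(fido) -> closed(k)]; (xii) [blue(fido) -> penguin(x)]. New: wooden(x), closed(k), penguin(x).
Round 3: (vi) [cold(k) & wooden(x) -> small(fido)]; (x) [penguin(x) & closed(k) & wooden(x) -> active(fido)]. New: small(fido), active(fido).
small(fido) first appears in round 3.

3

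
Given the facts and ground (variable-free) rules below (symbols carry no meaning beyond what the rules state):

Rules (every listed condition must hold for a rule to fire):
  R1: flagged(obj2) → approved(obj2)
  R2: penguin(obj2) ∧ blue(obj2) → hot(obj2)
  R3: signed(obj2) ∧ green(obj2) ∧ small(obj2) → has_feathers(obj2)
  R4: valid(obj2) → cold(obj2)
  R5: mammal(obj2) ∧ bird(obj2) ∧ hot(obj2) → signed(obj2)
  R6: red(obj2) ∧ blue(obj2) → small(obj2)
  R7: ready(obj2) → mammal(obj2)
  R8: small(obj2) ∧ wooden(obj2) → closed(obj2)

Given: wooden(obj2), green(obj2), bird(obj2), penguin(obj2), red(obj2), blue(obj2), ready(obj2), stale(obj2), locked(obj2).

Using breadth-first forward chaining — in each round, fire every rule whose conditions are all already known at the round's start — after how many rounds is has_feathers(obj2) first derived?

3

[1] R2 [penguin(obj2) ∧ blue(obj2) → hot(obj2)]; R6 [red(obj2) ∧ blue(obj2) → small(obj2)]; R7 [ready(obj2) → mammal(obj2)]. ⇒ new: hot(obj2), small(obj2), mammal(obj2).
[2] R5 [mammal(obj2) ∧ bird(obj2) ∧ hot(obj2) → signed(obj2)]; R8 [small(obj2) ∧ wooden(obj2) → closed(obj2)]. ⇒ new: signed(obj2), closed(obj2).
[3] R3 [signed(obj2) ∧ green(obj2) ∧ small(obj2) → has_feathers(obj2)]. ⇒ new: has_feathers(obj2).
has_feathers(obj2) first appears in round 3.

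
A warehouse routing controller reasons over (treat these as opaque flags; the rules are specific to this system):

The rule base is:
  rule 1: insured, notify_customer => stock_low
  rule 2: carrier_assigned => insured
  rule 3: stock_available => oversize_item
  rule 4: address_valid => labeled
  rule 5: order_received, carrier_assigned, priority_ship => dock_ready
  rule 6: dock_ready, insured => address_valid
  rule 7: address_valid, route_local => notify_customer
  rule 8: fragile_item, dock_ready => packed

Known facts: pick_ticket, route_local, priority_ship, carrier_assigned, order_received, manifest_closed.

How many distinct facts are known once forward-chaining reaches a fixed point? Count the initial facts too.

12

Round 1: rule 2 [carrier_assigned => insured]; rule 5 [order_received, carrier_assigned, priority_ship => dock_ready]. Adds insured, dock_ready.
Round 2: rule 6 [dock_ready, insured => address_valid]. Adds address_valid.
Round 3: rule 4 [address_valid => labeled]; rule 7 [address_valid, route_local => notify_customer]. Adds labeled, notify_customer.
Round 4: rule 1 [insured, notify_customer => stock_low]. Adds stock_low.
Closure: {address_valid, carrier_assigned, dock_ready, insured, labeled, manifest_closed, notify_customer, order_received, pick_ticket, priority_ship, route_local, stock_low} — 12 facts.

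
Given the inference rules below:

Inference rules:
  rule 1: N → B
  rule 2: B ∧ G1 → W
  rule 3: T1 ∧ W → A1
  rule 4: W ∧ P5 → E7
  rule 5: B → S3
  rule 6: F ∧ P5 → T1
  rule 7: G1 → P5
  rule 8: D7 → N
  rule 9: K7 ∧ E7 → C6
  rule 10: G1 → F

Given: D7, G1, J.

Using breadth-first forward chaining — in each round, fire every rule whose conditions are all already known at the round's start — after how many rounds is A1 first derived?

Round 1 fires rule 7, rule 8, rule 10, giving P5, N, F.
Round 2 fires rule 1, rule 6, giving B, T1.
Round 3 fires rule 2, rule 5, giving W, S3.
Round 4 fires rule 3, rule 4, giving A1, E7.
A1 first appears in round 4.

4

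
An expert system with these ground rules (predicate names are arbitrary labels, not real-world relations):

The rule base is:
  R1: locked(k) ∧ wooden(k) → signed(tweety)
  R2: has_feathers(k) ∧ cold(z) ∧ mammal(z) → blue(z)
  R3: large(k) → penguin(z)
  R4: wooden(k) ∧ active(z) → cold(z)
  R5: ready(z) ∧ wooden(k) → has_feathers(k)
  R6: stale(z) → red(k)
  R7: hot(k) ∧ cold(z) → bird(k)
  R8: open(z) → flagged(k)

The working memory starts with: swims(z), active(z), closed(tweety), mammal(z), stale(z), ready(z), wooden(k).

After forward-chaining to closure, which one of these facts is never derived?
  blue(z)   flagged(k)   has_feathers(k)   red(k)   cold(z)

flagged(k)

Round 1 — R4, R5, R6, derive cold(z), has_feathers(k), red(k).
Round 2 — R2, derive blue(z).
Derived: has_feathers(k) (round 1), red(k) (round 1), blue(z) (round 2), cold(z) (round 1). flagged(k) never appears in any round.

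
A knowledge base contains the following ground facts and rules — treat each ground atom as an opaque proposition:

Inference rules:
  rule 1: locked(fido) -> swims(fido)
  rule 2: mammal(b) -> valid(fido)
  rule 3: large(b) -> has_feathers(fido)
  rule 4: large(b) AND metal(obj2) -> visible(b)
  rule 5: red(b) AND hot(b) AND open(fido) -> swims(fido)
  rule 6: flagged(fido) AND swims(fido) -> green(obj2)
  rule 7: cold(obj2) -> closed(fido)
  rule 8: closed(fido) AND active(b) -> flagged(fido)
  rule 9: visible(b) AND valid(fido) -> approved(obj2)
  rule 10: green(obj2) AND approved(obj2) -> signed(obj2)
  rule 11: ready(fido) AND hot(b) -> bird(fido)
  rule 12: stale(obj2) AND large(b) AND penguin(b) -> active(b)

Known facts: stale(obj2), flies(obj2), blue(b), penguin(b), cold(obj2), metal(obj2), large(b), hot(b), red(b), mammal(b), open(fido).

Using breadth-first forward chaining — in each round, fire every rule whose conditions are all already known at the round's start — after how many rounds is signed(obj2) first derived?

4

Round 1 — rule 2, rule 3, rule 4, rule 5, rule 7, rule 12, derive valid(fido), has_feathers(fido), visible(b), swims(fido), closed(fido), active(b).
Round 2 — rule 8, rule 9, derive flagged(fido), approved(obj2).
Round 3 — rule 6, derive green(obj2).
Round 4 — rule 10, derive signed(obj2).
signed(obj2) first appears in round 4.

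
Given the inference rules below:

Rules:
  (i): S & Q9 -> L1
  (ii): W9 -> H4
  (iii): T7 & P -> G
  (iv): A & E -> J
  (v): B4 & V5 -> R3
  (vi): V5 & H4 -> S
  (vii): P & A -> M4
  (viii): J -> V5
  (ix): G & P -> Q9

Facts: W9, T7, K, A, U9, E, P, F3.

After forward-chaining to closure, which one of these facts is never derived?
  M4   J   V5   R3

R3

Round 1 — (ii), (iii), (iv), (vii), derive H4, G, J, M4.
Round 2 — (viii), (ix), derive V5, Q9.
Round 3 — (vi), derive S.
Round 4 — (i), derive L1.
Derived: J (round 1), V5 (round 2), M4 (round 1). R3 never appears in any round.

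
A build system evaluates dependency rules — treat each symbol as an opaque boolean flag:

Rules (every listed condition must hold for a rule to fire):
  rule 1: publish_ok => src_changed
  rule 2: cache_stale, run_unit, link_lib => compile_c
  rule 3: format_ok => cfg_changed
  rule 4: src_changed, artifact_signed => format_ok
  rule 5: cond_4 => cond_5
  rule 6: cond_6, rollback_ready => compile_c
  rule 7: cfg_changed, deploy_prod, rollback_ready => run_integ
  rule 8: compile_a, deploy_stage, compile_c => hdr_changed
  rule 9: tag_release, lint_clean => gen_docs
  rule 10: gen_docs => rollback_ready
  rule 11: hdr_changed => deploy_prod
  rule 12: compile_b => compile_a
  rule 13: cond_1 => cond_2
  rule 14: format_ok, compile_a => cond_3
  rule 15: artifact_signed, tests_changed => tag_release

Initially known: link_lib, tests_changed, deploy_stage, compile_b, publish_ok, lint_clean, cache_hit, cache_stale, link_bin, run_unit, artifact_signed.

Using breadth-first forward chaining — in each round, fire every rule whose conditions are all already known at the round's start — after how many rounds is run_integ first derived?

Round 1: rule 1 [publish_ok => src_changed]; rule 2 [cache_stale, run_unit, link_lib => compile_c]; rule 12 [compile_b => compile_a]; rule 15 [artifact_signed, tests_changed => tag_release]. Adds src_changed, compile_c, compile_a, tag_release.
Round 2: rule 4 [src_changed, artifact_signed => format_ok]; rule 8 [compile_a, deploy_stage, compile_c => hdr_changed]; rule 9 [tag_release, lint_clean => gen_docs]. Adds format_ok, hdr_changed, gen_docs.
Round 3: rule 3 [format_ok => cfg_changed]; rule 10 [gen_docs => rollback_ready]; rule 11 [hdr_changed => deploy_prod]; rule 14 [format_ok, compile_a => cond_3]. Adds cfg_changed, rollback_ready, deploy_prod, cond_3.
Round 4: rule 7 [cfg_changed, deploy_prod, rollback_ready => run_integ]. Adds run_integ.
run_integ first appears in round 4.

4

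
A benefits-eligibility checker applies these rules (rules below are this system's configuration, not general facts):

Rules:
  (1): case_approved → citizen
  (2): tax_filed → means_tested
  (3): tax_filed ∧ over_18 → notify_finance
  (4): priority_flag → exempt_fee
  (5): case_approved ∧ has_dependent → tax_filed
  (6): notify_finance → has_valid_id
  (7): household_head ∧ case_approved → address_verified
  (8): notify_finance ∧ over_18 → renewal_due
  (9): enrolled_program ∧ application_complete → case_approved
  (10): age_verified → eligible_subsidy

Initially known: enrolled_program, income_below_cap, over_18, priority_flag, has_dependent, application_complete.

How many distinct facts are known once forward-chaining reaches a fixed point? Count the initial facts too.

Round 1 fires (4), (9), giving exempt_fee, case_approved.
Round 2 fires (1), (5), giving citizen, tax_filed.
Round 3 fires (2), (3), giving means_tested, notify_finance.
Round 4 fires (6), (8), giving has_valid_id, renewal_due.
Closure: {application_complete, case_approved, citizen, enrolled_program, exempt_fee, has_dependent, has_valid_id, income_below_cap, means_tested, notify_finance, over_18, priority_flag, renewal_due, tax_filed} — 14 facts.

14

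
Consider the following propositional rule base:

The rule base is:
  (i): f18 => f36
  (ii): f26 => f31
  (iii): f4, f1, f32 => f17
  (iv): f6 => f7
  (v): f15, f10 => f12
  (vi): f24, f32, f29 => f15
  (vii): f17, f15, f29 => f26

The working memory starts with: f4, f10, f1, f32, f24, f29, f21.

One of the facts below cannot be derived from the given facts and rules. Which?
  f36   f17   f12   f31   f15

Round 1 fires (iii), (vi), giving f17, f15.
Round 2 fires (v), (vii), giving f12, f26.
Round 3 fires (ii), giving f31.
Derived: f12 (round 2), f15 (round 1), f31 (round 3), f17 (round 1). f36 never appears in any round.

f36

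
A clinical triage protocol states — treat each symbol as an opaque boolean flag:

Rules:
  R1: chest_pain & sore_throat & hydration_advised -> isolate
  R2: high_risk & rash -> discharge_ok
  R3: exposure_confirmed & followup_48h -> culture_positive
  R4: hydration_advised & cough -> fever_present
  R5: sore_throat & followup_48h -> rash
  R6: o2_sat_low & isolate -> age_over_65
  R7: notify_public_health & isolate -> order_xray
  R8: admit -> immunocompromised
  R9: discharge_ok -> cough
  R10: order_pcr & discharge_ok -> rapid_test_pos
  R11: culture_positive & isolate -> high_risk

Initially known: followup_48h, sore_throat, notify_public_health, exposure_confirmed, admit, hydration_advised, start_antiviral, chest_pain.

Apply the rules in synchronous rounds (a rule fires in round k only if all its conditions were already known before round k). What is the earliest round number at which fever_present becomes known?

[1] R1 [chest_pain & sore_throat & hydration_advised -> isolate]; R3 [exposure_confirmed & followup_48h -> culture_positive]; R5 [sore_throat & followup_48h -> rash]; R8 [admit -> immunocompromised]. ⇒ new: isolate, culture_positive, rash, immunocompromised.
[2] R7 [notify_public_health & isolate -> order_xray]; R11 [culture_positive & isolate -> high_risk]. ⇒ new: order_xray, high_risk.
[3] R2 [high_risk & rash -> discharge_ok]. ⇒ new: discharge_ok.
[4] R9 [discharge_ok -> cough]. ⇒ new: cough.
[5] R4 [hydration_advised & cough -> fever_present]. ⇒ new: fever_present.
fever_present first appears in round 5.

5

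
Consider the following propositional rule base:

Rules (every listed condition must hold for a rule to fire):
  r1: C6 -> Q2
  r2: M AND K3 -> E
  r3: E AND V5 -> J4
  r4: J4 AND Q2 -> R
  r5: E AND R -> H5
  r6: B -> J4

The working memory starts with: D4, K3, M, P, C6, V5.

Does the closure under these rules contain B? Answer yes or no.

Round 1: r1 [C6 -> Q2]; r2 [M AND K3 -> E]. New: Q2, E.
Round 2: r3 [E AND V5 -> J4]. New: J4.
Round 3: r4 [J4 AND Q2 -> R]. New: R.
Round 4: r5 [E AND R -> H5]. New: H5.
Fixed point reached. No rule has B as a consequent, and it is not given.

no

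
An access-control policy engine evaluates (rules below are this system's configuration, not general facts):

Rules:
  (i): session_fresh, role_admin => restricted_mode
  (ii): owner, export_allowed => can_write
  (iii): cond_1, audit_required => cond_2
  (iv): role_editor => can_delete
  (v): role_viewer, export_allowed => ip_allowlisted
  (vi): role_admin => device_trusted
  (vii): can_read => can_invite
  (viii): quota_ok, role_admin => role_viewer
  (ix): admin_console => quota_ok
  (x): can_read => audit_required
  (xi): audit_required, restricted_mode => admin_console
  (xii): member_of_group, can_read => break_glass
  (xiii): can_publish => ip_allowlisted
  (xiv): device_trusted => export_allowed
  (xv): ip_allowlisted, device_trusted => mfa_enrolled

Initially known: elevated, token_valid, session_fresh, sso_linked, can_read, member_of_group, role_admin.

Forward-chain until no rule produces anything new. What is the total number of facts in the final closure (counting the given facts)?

[1] (i) [session_fresh, role_admin => restricted_mode]; (vi) [role_admin => device_trusted]; (vii) [can_read => can_invite]; (x) [can_read => audit_required]; (xii) [member_of_group, can_read => break_glass]. ⇒ new: restricted_mode, device_trusted, can_invite, audit_required, break_glass.
[2] (xi) [audit_required, restricted_mode => admin_console]; (xiv) [device_trusted => export_allowed]. ⇒ new: admin_console, export_allowed.
[3] (ix) [admin_console => quota_ok]. ⇒ new: quota_ok.
[4] (viii) [quota_ok, role_admin => role_viewer]. ⇒ new: role_viewer.
[5] (v) [role_viewer, export_allowed => ip_allowlisted]. ⇒ new: ip_allowlisted.
[6] (xv) [ip_allowlisted, device_trusted => mfa_enrolled]. ⇒ new: mfa_enrolled.
Closure: {admin_console, audit_required, break_glass, can_invite, can_read, device_trusted, elevated, export_allowed, ip_allowlisted, member_of_group, mfa_enrolled, quota_ok, restricted_mode, role_admin, role_viewer, session_fresh, sso_linked, token_valid} — 18 facts.

18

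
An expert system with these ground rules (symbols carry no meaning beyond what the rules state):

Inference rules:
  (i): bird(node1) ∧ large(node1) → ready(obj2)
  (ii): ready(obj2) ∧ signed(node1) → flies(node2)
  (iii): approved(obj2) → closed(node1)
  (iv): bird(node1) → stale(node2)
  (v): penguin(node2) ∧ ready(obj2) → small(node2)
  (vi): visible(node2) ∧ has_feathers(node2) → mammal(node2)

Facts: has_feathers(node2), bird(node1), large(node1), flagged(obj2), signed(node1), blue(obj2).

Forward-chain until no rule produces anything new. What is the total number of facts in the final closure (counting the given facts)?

9

Round 1: (i) [bird(node1) ∧ large(node1) → ready(obj2)]; (iv) [bird(node1) → stale(node2)]. New: ready(obj2), stale(node2).
Round 2: (ii) [ready(obj2) ∧ signed(node1) → flies(node2)]. New: flies(node2).
Closure: {bird(node1), blue(obj2), flagged(obj2), flies(node2), has_feathers(node2), large(node1), ready(obj2), signed(node1), stale(node2)} — 9 facts.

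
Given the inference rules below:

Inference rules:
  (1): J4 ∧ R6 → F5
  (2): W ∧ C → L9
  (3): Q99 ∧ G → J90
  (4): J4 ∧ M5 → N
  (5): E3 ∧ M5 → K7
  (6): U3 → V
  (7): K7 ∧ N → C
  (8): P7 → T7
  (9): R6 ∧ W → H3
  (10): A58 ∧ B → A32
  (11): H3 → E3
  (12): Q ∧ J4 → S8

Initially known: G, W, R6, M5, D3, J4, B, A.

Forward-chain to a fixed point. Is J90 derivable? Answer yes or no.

Round 1 — (1), (4), (9), derive F5, N, H3.
Round 2 — (11), derive E3.
Round 3 — (5), derive K7.
Round 4 — (7), derive C.
Round 5 — (2), derive L9.
Fixed point reached. J90 is concluded only by (3); (3) needs Q99 (never derived).

no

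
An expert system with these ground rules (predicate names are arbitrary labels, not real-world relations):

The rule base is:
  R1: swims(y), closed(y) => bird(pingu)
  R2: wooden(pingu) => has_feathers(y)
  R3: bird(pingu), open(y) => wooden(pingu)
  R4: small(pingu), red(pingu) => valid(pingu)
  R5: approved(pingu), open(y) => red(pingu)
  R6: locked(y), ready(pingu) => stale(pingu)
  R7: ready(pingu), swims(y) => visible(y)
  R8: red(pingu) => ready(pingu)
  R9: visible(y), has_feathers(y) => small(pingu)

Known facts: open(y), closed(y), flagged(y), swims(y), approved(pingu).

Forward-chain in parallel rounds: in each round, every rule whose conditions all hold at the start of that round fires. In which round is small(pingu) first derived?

Round 1: R1 [swims(y), closed(y) => bird(pingu)]; R5 [approved(pingu), open(y) => red(pingu)]. Adds bird(pingu), red(pingu).
Round 2: R3 [bird(pingu), open(y) => wooden(pingu)]; R8 [red(pingu) => ready(pingu)]. Adds wooden(pingu), ready(pingu).
Round 3: R2 [wooden(pingu) => has_feathers(y)]; R7 [ready(pingu), swims(y) => visible(y)]. Adds has_feathers(y), visible(y).
Round 4: R9 [visible(y), has_feathers(y) => small(pingu)]. Adds small(pingu).
small(pingu) first appears in round 4.

4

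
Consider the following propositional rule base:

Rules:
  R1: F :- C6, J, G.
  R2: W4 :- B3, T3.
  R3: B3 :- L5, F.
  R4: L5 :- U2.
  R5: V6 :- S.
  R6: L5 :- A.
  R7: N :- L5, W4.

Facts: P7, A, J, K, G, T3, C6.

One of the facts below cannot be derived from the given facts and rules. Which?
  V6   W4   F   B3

V6

Round 1: R1 [F :- C6, J, G.]; R6 [L5 :- A.]. Adds F, L5.
Round 2: R3 [B3 :- L5, F.]. Adds B3.
Round 3: R2 [W4 :- B3, T3.]. Adds W4.
Round 4: R7 [N :- L5, W4.]. Adds N.
Derived: B3 (round 2), F (round 1), W4 (round 3). V6 never appears in any round.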